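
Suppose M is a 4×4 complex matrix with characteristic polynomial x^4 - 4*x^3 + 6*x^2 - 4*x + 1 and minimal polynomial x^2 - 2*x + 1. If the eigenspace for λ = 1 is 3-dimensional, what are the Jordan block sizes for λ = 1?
Block sizes for λ = 1: [2, 1, 1]

Step 1 — from the characteristic polynomial, algebraic multiplicity of λ = 1 is 4. From dim ker(M − (1)·I) = 3, there are exactly 3 Jordan blocks for λ = 1.
Step 2 — from the minimal polynomial, the factor (x − 1)^2 tells us the largest block for λ = 1 has size 2.
Step 3 — with total size 4, 3 blocks, and largest block 2, the block sizes (in nonincreasing order) are [2, 1, 1].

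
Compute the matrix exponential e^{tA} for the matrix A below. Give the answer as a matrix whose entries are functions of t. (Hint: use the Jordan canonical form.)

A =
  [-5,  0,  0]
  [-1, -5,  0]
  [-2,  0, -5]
e^{tA} =
  [exp(-5*t), 0, 0]
  [-t*exp(-5*t), exp(-5*t), 0]
  [-2*t*exp(-5*t), 0, exp(-5*t)]

Strategy: write A = P · J · P⁻¹ where J is a Jordan canonical form, so e^{tA} = P · e^{tJ} · P⁻¹, and e^{tJ} can be computed block-by-block.

A has Jordan form
J =
  [-5,  1,  0]
  [ 0, -5,  0]
  [ 0,  0, -5]
(up to reordering of blocks).

Per-block formulas:
  For a 2×2 Jordan block J_2(-5): exp(t · J_2(-5)) = e^(-5t)·(I + t·N), where N is the 2×2 nilpotent shift.
  For a 1×1 block at λ = -5: exp(t · [-5]) = [e^(-5t)].

After assembling e^{tJ} and conjugating by P, we get:

e^{tA} =
  [exp(-5*t), 0, 0]
  [-t*exp(-5*t), exp(-5*t), 0]
  [-2*t*exp(-5*t), 0, exp(-5*t)]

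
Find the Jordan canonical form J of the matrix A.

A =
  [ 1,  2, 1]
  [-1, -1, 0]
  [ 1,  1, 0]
J_3(0)

The characteristic polynomial is
  det(x·I − A) = x^3

Eigenvalues and multiplicities (the geometric multiplicity of λ is n − rank(A − λI), which equals the number of Jordan blocks for λ):
  λ = 0: algebraic multiplicity = 3, geometric multiplicity = 1

Determining the block sizes for each eigenvalue:
  λ = 0: one block (gm = 1), so the single block has size am = 3 → block sizes [3]

Assembling the blocks gives a Jordan form
J =
  [0, 1, 0]
  [0, 0, 1]
  [0, 0, 0]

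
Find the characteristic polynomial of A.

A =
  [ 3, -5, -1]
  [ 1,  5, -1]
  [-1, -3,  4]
x^3 - 12*x^2 + 48*x - 64

Expanding det(x·I − A) (e.g. by cofactor expansion or by noting that A is similar to its Jordan form J, which has the same characteristic polynomial as A) gives
  χ_A(x) = x^3 - 12*x^2 + 48*x - 64
which factors as (x - 4)^3. The eigenvalues (with algebraic multiplicities) are λ = 4 with multiplicity 3.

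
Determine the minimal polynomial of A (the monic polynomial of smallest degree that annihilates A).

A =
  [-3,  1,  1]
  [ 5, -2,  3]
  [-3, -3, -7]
x^3 + 12*x^2 + 48*x + 64

The characteristic polynomial is χ_A(x) = (x + 4)^3, so the eigenvalues are known. The minimal polynomial is
  m_A(x) = Π_λ (x − λ)^{k_λ}
where k_λ is the size of the *largest* Jordan block for λ (equivalently, the smallest k with (A − λI)^k v = 0 for every generalised eigenvector v of λ).

  λ = -4: largest Jordan block has size 3, contributing (x + 4)^3

So m_A(x) = (x + 4)^3 = x^3 + 12*x^2 + 48*x + 64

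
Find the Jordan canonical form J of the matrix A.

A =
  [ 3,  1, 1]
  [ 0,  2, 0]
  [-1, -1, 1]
J_2(2) ⊕ J_1(2)

The characteristic polynomial is
  det(x·I − A) = x^3 - 6*x^2 + 12*x - 8 = (x - 2)^3

Eigenvalues and multiplicities (the geometric multiplicity of λ is n − rank(A − λI), which equals the number of Jordan blocks for λ):
  λ = 2: algebraic multiplicity = 3, geometric multiplicity = 2

Determining the block sizes for each eigenvalue:
  λ = 2: 2 blocks summing to 3 forces exactly one block of size 2 and the rest size 1 → block sizes [2, 1]

Assembling the blocks gives a Jordan form
J =
  [2, 1, 0]
  [0, 2, 0]
  [0, 0, 2]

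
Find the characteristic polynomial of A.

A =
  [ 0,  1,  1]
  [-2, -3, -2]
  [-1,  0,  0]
x^3 + 3*x^2 + 3*x + 1

Expanding det(x·I − A) (e.g. by cofactor expansion or by noting that A is similar to its Jordan form J, which has the same characteristic polynomial as A) gives
  χ_A(x) = x^3 + 3*x^2 + 3*x + 1
which factors as (x + 1)^3. The eigenvalues (with algebraic multiplicities) are λ = -1 with multiplicity 3.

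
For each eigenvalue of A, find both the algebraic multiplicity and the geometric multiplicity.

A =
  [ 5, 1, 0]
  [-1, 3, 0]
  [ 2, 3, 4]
λ = 4: alg = 3, geom = 1

Step 1 — factor the characteristic polynomial to read off the algebraic multiplicities:
  χ_A(x) = (x - 4)^3

Step 2 — compute geometric multiplicities via the rank-nullity identity g(λ) = n − rank(A − λI):
  rank(A − (4)·I) = 2, so dim ker(A − (4)·I) = n − 2 = 1

Summary:
  λ = 4: algebraic multiplicity = 3, geometric multiplicity = 1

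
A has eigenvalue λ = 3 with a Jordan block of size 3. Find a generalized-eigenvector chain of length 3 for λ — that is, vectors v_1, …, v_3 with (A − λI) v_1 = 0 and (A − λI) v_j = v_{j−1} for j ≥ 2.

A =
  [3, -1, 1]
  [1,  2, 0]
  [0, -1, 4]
A Jordan chain for λ = 3 of length 3:
v_1 = (-1, -1, -1)ᵀ
v_2 = (0, 1, 0)ᵀ
v_3 = (1, 0, 0)ᵀ

Let N = A − (3)·I. We want v_3 with N^3 v_3 = 0 but N^2 v_3 ≠ 0; then v_{j-1} := N · v_j for j = 3, …, 2.

Pick v_3 = (1, 0, 0)ᵀ.
Then v_2 = N · v_3 = (0, 1, 0)ᵀ.
Then v_1 = N · v_2 = (-1, -1, -1)ᵀ.

Sanity check: (A − (3)·I) v_1 = (0, 0, 0)ᵀ = 0. ✓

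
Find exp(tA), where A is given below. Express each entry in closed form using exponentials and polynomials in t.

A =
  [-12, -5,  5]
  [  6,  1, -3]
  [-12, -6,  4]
e^{tA} =
  [-9*exp(-2*t) + 10*exp(-3*t), -5*exp(-2*t) + 5*exp(-3*t), 5*exp(-2*t) - 5*exp(-3*t)]
  [6*exp(-2*t) - 6*exp(-3*t), 4*exp(-2*t) - 3*exp(-3*t), -3*exp(-2*t) + 3*exp(-3*t)]
  [-12*exp(-2*t) + 12*exp(-3*t), -6*exp(-2*t) + 6*exp(-3*t), 7*exp(-2*t) - 6*exp(-3*t)]

Strategy: write A = P · J · P⁻¹ where J is a Jordan canonical form, so e^{tA} = P · e^{tJ} · P⁻¹, and e^{tJ} can be computed block-by-block.

A has Jordan form
J =
  [-3,  0,  0]
  [ 0, -2,  0]
  [ 0,  0, -2]
(up to reordering of blocks).

Per-block formulas:
  For a 1×1 block at λ = -3: exp(t · [-3]) = [e^(-3t)].
  For a 1×1 block at λ = -2: exp(t · [-2]) = [e^(-2t)].

After assembling e^{tJ} and conjugating by P, we get:

e^{tA} =
  [-9*exp(-2*t) + 10*exp(-3*t), -5*exp(-2*t) + 5*exp(-3*t), 5*exp(-2*t) - 5*exp(-3*t)]
  [6*exp(-2*t) - 6*exp(-3*t), 4*exp(-2*t) - 3*exp(-3*t), -3*exp(-2*t) + 3*exp(-3*t)]
  [-12*exp(-2*t) + 12*exp(-3*t), -6*exp(-2*t) + 6*exp(-3*t), 7*exp(-2*t) - 6*exp(-3*t)]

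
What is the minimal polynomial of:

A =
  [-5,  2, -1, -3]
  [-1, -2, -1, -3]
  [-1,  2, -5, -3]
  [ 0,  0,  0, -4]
x^2 + 8*x + 16

The characteristic polynomial is χ_A(x) = (x + 4)^4, so the eigenvalues are known. The minimal polynomial is
  m_A(x) = Π_λ (x − λ)^{k_λ}
where k_λ is the size of the *largest* Jordan block for λ (equivalently, the smallest k with (A − λI)^k v = 0 for every generalised eigenvector v of λ).

  λ = -4: largest Jordan block has size 2, contributing (x + 4)^2

So m_A(x) = (x + 4)^2 = x^2 + 8*x + 16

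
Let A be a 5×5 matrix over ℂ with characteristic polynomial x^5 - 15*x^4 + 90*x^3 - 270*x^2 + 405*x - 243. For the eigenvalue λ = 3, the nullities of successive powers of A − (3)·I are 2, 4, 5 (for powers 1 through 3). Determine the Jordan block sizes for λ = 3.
Block sizes for λ = 3: [3, 2]

From the dimensions of kernels of powers, the number of Jordan blocks of size at least j is d_j − d_{j−1} where d_j = dim ker(N^j) (with d_0 = 0). Computing the differences gives [2, 2, 1].
The number of blocks of size exactly k is (#blocks of size ≥ k) − (#blocks of size ≥ k + 1), so the partition is: 1 block(s) of size 2, 1 block(s) of size 3.
In nonincreasing order the block sizes are [3, 2].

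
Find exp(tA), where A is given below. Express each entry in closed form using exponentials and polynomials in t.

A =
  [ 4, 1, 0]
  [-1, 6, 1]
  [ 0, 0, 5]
e^{tA} =
  [-t*exp(5*t) + exp(5*t), t*exp(5*t), t^2*exp(5*t)/2]
  [-t*exp(5*t), t*exp(5*t) + exp(5*t), t^2*exp(5*t)/2 + t*exp(5*t)]
  [0, 0, exp(5*t)]

Strategy: write A = P · J · P⁻¹ where J is a Jordan canonical form, so e^{tA} = P · e^{tJ} · P⁻¹, and e^{tJ} can be computed block-by-block.

A has Jordan form
J =
  [5, 1, 0]
  [0, 5, 1]
  [0, 0, 5]
(up to reordering of blocks).

Per-block formulas:
  For a 3×3 Jordan block J_3(5): exp(t · J_3(5)) = e^(5t)·(I + t·N + (t^2/2)·N^2), where N is the 3×3 nilpotent shift.

After assembling e^{tJ} and conjugating by P, we get:

e^{tA} =
  [-t*exp(5*t) + exp(5*t), t*exp(5*t), t^2*exp(5*t)/2]
  [-t*exp(5*t), t*exp(5*t) + exp(5*t), t^2*exp(5*t)/2 + t*exp(5*t)]
  [0, 0, exp(5*t)]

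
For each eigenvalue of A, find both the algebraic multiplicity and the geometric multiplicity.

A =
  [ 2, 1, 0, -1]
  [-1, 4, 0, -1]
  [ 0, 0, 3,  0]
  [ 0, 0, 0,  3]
λ = 3: alg = 4, geom = 3

Step 1 — factor the characteristic polynomial to read off the algebraic multiplicities:
  χ_A(x) = (x - 3)^4

Step 2 — compute geometric multiplicities via the rank-nullity identity g(λ) = n − rank(A − λI):
  rank(A − (3)·I) = 1, so dim ker(A − (3)·I) = n − 1 = 3

Summary:
  λ = 3: algebraic multiplicity = 4, geometric multiplicity = 3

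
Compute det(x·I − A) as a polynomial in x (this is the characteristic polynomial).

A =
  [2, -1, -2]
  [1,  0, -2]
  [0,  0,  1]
x^3 - 3*x^2 + 3*x - 1

Expanding det(x·I − A) (e.g. by cofactor expansion or by noting that A is similar to its Jordan form J, which has the same characteristic polynomial as A) gives
  χ_A(x) = x^3 - 3*x^2 + 3*x - 1
which factors as (x - 1)^3. The eigenvalues (with algebraic multiplicities) are λ = 1 with multiplicity 3.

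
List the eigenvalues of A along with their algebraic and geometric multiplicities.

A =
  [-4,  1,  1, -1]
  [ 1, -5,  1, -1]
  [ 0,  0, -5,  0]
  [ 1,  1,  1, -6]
λ = -5: alg = 4, geom = 2

Step 1 — factor the characteristic polynomial to read off the algebraic multiplicities:
  χ_A(x) = (x + 5)^4

Step 2 — compute geometric multiplicities via the rank-nullity identity g(λ) = n − rank(A − λI):
  rank(A − (-5)·I) = 2, so dim ker(A − (-5)·I) = n − 2 = 2

Summary:
  λ = -5: algebraic multiplicity = 4, geometric multiplicity = 2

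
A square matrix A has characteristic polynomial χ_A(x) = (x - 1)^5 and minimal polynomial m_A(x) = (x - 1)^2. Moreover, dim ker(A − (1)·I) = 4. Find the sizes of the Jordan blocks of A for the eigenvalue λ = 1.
Block sizes for λ = 1: [2, 1, 1, 1]

Step 1 — from the characteristic polynomial, algebraic multiplicity of λ = 1 is 5. From dim ker(A − (1)·I) = 4, there are exactly 4 Jordan blocks for λ = 1.
Step 2 — from the minimal polynomial, the factor (x − 1)^2 tells us the largest block for λ = 1 has size 2.
Step 3 — with total size 5, 4 blocks, and largest block 2, the block sizes (in nonincreasing order) are [2, 1, 1, 1].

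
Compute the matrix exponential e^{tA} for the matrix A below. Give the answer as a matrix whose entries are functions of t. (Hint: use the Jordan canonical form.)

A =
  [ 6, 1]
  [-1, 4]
e^{tA} =
  [t*exp(5*t) + exp(5*t), t*exp(5*t)]
  [-t*exp(5*t), -t*exp(5*t) + exp(5*t)]

Strategy: write A = P · J · P⁻¹ where J is a Jordan canonical form, so e^{tA} = P · e^{tJ} · P⁻¹, and e^{tJ} can be computed block-by-block.

A has Jordan form
J =
  [5, 1]
  [0, 5]
(up to reordering of blocks).

Per-block formulas:
  For a 2×2 Jordan block J_2(5): exp(t · J_2(5)) = e^(5t)·(I + t·N), where N is the 2×2 nilpotent shift.

After assembling e^{tJ} and conjugating by P, we get:

e^{tA} =
  [t*exp(5*t) + exp(5*t), t*exp(5*t)]
  [-t*exp(5*t), -t*exp(5*t) + exp(5*t)]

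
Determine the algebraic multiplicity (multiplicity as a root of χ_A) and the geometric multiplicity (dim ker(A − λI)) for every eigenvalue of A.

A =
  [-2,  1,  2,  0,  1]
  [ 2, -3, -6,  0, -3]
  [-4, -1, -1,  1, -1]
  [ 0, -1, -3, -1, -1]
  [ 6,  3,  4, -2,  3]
λ = -2: alg = 2, geom = 1; λ = 0: alg = 3, geom = 2

Step 1 — factor the characteristic polynomial to read off the algebraic multiplicities:
  χ_A(x) = x^3*(x + 2)^2

Step 2 — compute geometric multiplicities via the rank-nullity identity g(λ) = n − rank(A − λI):
  rank(A − (-2)·I) = 4, so dim ker(A − (-2)·I) = n − 4 = 1
  rank(A − (0)·I) = 3, so dim ker(A − (0)·I) = n − 3 = 2

Summary:
  λ = -2: algebraic multiplicity = 2, geometric multiplicity = 1
  λ = 0: algebraic multiplicity = 3, geometric multiplicity = 2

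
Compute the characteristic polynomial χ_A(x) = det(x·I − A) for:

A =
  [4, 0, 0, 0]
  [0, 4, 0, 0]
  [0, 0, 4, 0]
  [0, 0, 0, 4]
x^4 - 16*x^3 + 96*x^2 - 256*x + 256

Expanding det(x·I − A) (e.g. by cofactor expansion or by noting that A is similar to its Jordan form J, which has the same characteristic polynomial as A) gives
  χ_A(x) = x^4 - 16*x^3 + 96*x^2 - 256*x + 256
which factors as (x - 4)^4. The eigenvalues (with algebraic multiplicities) are λ = 4 with multiplicity 4.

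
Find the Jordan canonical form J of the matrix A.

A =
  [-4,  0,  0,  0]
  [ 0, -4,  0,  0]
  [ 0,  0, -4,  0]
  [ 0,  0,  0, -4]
J_1(-4) ⊕ J_1(-4) ⊕ J_1(-4) ⊕ J_1(-4)

The characteristic polynomial is
  det(x·I − A) = x^4 + 16*x^3 + 96*x^2 + 256*x + 256 = (x + 4)^4

Eigenvalues and multiplicities (the geometric multiplicity of λ is n − rank(A − λI), which equals the number of Jordan blocks for λ):
  λ = -4: algebraic multiplicity = 4, geometric multiplicity = 4

Determining the block sizes for each eigenvalue:
  λ = -4: gm = am = 4, so every block has size 1 → block sizes [1, 1, 1, 1]

Assembling the blocks gives a Jordan form
J =
  [-4,  0,  0,  0]
  [ 0, -4,  0,  0]
  [ 0,  0, -4,  0]
  [ 0,  0,  0, -4]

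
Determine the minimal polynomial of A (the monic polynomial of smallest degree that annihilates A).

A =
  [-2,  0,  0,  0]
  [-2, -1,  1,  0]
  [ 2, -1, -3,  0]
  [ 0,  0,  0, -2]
x^2 + 4*x + 4

The characteristic polynomial is χ_A(x) = (x + 2)^4, so the eigenvalues are known. The minimal polynomial is
  m_A(x) = Π_λ (x − λ)^{k_λ}
where k_λ is the size of the *largest* Jordan block for λ (equivalently, the smallest k with (A − λI)^k v = 0 for every generalised eigenvector v of λ).

  λ = -2: largest Jordan block has size 2, contributing (x + 2)^2

So m_A(x) = (x + 2)^2 = x^2 + 4*x + 4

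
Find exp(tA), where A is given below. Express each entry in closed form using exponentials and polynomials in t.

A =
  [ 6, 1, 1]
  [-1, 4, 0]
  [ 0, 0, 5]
e^{tA} =
  [t*exp(5*t) + exp(5*t), t*exp(5*t), t^2*exp(5*t)/2 + t*exp(5*t)]
  [-t*exp(5*t), -t*exp(5*t) + exp(5*t), -t^2*exp(5*t)/2]
  [0, 0, exp(5*t)]

Strategy: write A = P · J · P⁻¹ where J is a Jordan canonical form, so e^{tA} = P · e^{tJ} · P⁻¹, and e^{tJ} can be computed block-by-block.

A has Jordan form
J =
  [5, 1, 0]
  [0, 5, 1]
  [0, 0, 5]
(up to reordering of blocks).

Per-block formulas:
  For a 3×3 Jordan block J_3(5): exp(t · J_3(5)) = e^(5t)·(I + t·N + (t^2/2)·N^2), where N is the 3×3 nilpotent shift.

After assembling e^{tJ} and conjugating by P, we get:

e^{tA} =
  [t*exp(5*t) + exp(5*t), t*exp(5*t), t^2*exp(5*t)/2 + t*exp(5*t)]
  [-t*exp(5*t), -t*exp(5*t) + exp(5*t), -t^2*exp(5*t)/2]
  [0, 0, exp(5*t)]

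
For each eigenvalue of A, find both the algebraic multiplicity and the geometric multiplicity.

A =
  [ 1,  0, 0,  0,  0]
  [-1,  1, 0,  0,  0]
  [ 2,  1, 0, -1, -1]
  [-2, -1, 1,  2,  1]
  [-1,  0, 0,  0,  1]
λ = 1: alg = 5, geom = 3

Step 1 — factor the characteristic polynomial to read off the algebraic multiplicities:
  χ_A(x) = (x - 1)^5

Step 2 — compute geometric multiplicities via the rank-nullity identity g(λ) = n − rank(A − λI):
  rank(A − (1)·I) = 2, so dim ker(A − (1)·I) = n − 2 = 3

Summary:
  λ = 1: algebraic multiplicity = 5, geometric multiplicity = 3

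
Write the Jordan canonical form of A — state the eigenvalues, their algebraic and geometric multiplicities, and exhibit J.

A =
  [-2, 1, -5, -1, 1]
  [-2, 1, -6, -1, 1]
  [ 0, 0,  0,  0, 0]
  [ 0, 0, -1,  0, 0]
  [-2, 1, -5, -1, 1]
J_2(0) ⊕ J_2(0) ⊕ J_1(0)

The characteristic polynomial is
  det(x·I − A) = x^5

Eigenvalues and multiplicities (the geometric multiplicity of λ is n − rank(A − λI), which equals the number of Jordan blocks for λ):
  λ = 0: algebraic multiplicity = 5, geometric multiplicity = 3

Determining the block sizes for each eigenvalue:
  λ = 0: with am = 5 and gm = 3, the partition is not yet determined (e.g. several partitions of 5 into 3 parts exist). Let N = A − (0)·I. Computing rank(N^1) = 2, rank(N^2) = 0; the number of blocks of size ≥ j is rank(N^{j−1}) − rank(N^j), giving [3, 2]. So we have 2 block(s) of size 2, 1 block(s) of size 1 → block sizes [2, 2, 1]

Assembling the blocks gives a Jordan form
J =
  [0, 1, 0, 0, 0]
  [0, 0, 0, 0, 0]
  [0, 0, 0, 1, 0]
  [0, 0, 0, 0, 0]
  [0, 0, 0, 0, 0]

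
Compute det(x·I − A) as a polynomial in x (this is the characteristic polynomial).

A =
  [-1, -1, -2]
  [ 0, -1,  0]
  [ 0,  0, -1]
x^3 + 3*x^2 + 3*x + 1

Expanding det(x·I − A) (e.g. by cofactor expansion or by noting that A is similar to its Jordan form J, which has the same characteristic polynomial as A) gives
  χ_A(x) = x^3 + 3*x^2 + 3*x + 1
which factors as (x + 1)^3. The eigenvalues (with algebraic multiplicities) are λ = -1 with multiplicity 3.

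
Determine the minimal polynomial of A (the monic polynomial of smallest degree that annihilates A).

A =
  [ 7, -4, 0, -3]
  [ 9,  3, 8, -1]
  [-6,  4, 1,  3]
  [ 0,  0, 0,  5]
x^4 - 16*x^3 + 90*x^2 - 200*x + 125

The characteristic polynomial is χ_A(x) = (x - 5)^3*(x - 1), so the eigenvalues are known. The minimal polynomial is
  m_A(x) = Π_λ (x − λ)^{k_λ}
where k_λ is the size of the *largest* Jordan block for λ (equivalently, the smallest k with (A − λI)^k v = 0 for every generalised eigenvector v of λ).

  λ = 1: largest Jordan block has size 1, contributing (x − 1)
  λ = 5: largest Jordan block has size 3, contributing (x − 5)^3

So m_A(x) = (x - 5)^3*(x - 1) = x^4 - 16*x^3 + 90*x^2 - 200*x + 125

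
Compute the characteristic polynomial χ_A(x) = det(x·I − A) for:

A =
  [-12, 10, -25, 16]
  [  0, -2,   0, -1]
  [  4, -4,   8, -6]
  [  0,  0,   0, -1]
x^4 + 7*x^3 + 18*x^2 + 20*x + 8

Expanding det(x·I − A) (e.g. by cofactor expansion or by noting that A is similar to its Jordan form J, which has the same characteristic polynomial as A) gives
  χ_A(x) = x^4 + 7*x^3 + 18*x^2 + 20*x + 8
which factors as (x + 1)*(x + 2)^3. The eigenvalues (with algebraic multiplicities) are λ = -2 with multiplicity 3, λ = -1 with multiplicity 1.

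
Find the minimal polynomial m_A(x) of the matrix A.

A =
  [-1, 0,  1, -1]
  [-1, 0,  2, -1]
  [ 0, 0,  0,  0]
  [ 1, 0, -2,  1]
x^3

The characteristic polynomial is χ_A(x) = x^4, so the eigenvalues are known. The minimal polynomial is
  m_A(x) = Π_λ (x − λ)^{k_λ}
where k_λ is the size of the *largest* Jordan block for λ (equivalently, the smallest k with (A − λI)^k v = 0 for every generalised eigenvector v of λ).

  λ = 0: largest Jordan block has size 3, contributing (x − 0)^3

So m_A(x) = x^3 = x^3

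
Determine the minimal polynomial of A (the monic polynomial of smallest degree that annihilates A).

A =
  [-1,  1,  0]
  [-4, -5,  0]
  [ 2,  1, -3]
x^2 + 6*x + 9

The characteristic polynomial is χ_A(x) = (x + 3)^3, so the eigenvalues are known. The minimal polynomial is
  m_A(x) = Π_λ (x − λ)^{k_λ}
where k_λ is the size of the *largest* Jordan block for λ (equivalently, the smallest k with (A − λI)^k v = 0 for every generalised eigenvector v of λ).

  λ = -3: largest Jordan block has size 2, contributing (x + 3)^2

So m_A(x) = (x + 3)^2 = x^2 + 6*x + 9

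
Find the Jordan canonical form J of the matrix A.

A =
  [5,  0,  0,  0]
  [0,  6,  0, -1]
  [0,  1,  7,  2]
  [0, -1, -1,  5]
J_1(5) ⊕ J_3(6)

The characteristic polynomial is
  det(x·I − A) = x^4 - 23*x^3 + 198*x^2 - 756*x + 1080 = (x - 6)^3*(x - 5)

Eigenvalues and multiplicities (the geometric multiplicity of λ is n − rank(A − λI), which equals the number of Jordan blocks for λ):
  λ = 5: algebraic multiplicity = 1, geometric multiplicity = 1
  λ = 6: algebraic multiplicity = 3, geometric multiplicity = 1

Determining the block sizes for each eigenvalue:
  λ = 5: one block (gm = 1), so the single block has size am = 1 → block sizes [1]
  λ = 6: one block (gm = 1), so the single block has size am = 3 → block sizes [3]

Assembling the blocks gives a Jordan form
J =
  [5, 0, 0, 0]
  [0, 6, 1, 0]
  [0, 0, 6, 1]
  [0, 0, 0, 6]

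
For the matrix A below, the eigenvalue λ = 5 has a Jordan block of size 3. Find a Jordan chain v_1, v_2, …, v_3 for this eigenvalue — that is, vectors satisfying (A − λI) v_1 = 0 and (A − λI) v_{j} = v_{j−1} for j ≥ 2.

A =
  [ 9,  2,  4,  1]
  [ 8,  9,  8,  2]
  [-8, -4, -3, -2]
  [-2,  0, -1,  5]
A Jordan chain for λ = 5 of length 3:
v_1 = (-2, -4, 4, 0)ᵀ
v_2 = (4, 8, -8, -2)ᵀ
v_3 = (1, 0, 0, 0)ᵀ

Let N = A − (5)·I. We want v_3 with N^3 v_3 = 0 but N^2 v_3 ≠ 0; then v_{j-1} := N · v_j for j = 3, …, 2.

Pick v_3 = (1, 0, 0, 0)ᵀ.
Then v_2 = N · v_3 = (4, 8, -8, -2)ᵀ.
Then v_1 = N · v_2 = (-2, -4, 4, 0)ᵀ.

Sanity check: (A − (5)·I) v_1 = (0, 0, 0, 0)ᵀ = 0. ✓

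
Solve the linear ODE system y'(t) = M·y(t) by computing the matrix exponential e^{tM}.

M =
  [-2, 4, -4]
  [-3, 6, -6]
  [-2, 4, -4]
e^{tM} =
  [1 - 2*t, 4*t, -4*t]
  [-3*t, 6*t + 1, -6*t]
  [-2*t, 4*t, 1 - 4*t]

Strategy: write M = P · J · P⁻¹ where J is a Jordan canonical form, so e^{tM} = P · e^{tJ} · P⁻¹, and e^{tJ} can be computed block-by-block.

M has Jordan form
J =
  [0, 1, 0]
  [0, 0, 0]
  [0, 0, 0]
(up to reordering of blocks).

Per-block formulas:
  For a 1×1 block at λ = 0: exp(t · [0]) = [e^(0t)].
  For a 2×2 Jordan block J_2(0): exp(t · J_2(0)) = e^(0t)·(I + t·N), where N is the 2×2 nilpotent shift.

After assembling e^{tJ} and conjugating by P, we get:

e^{tM} =
  [1 - 2*t, 4*t, -4*t]
  [-3*t, 6*t + 1, -6*t]
  [-2*t, 4*t, 1 - 4*t]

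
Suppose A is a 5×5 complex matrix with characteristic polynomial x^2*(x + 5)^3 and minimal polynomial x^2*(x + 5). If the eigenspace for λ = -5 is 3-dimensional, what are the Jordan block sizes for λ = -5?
Block sizes for λ = -5: [1, 1, 1]

Step 1 — from the characteristic polynomial, algebraic multiplicity of λ = -5 is 3. From dim ker(A − (-5)·I) = 3, there are exactly 3 Jordan blocks for λ = -5.
Step 2 — from the minimal polynomial, the factor (x + 5) tells us the largest block for λ = -5 has size 1.
Step 3 — with total size 3, 3 blocks, and largest block 1, the block sizes (in nonincreasing order) are [1, 1, 1].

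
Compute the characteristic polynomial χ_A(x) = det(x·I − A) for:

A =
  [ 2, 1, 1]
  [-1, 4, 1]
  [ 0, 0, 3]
x^3 - 9*x^2 + 27*x - 27

Expanding det(x·I − A) (e.g. by cofactor expansion or by noting that A is similar to its Jordan form J, which has the same characteristic polynomial as A) gives
  χ_A(x) = x^3 - 9*x^2 + 27*x - 27
which factors as (x - 3)^3. The eigenvalues (with algebraic multiplicities) are λ = 3 with multiplicity 3.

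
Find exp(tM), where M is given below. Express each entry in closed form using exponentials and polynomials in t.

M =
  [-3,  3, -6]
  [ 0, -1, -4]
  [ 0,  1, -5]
e^{tM} =
  [exp(-3*t), 3*t*exp(-3*t), -6*t*exp(-3*t)]
  [0, 2*t*exp(-3*t) + exp(-3*t), -4*t*exp(-3*t)]
  [0, t*exp(-3*t), -2*t*exp(-3*t) + exp(-3*t)]

Strategy: write M = P · J · P⁻¹ where J is a Jordan canonical form, so e^{tM} = P · e^{tJ} · P⁻¹, and e^{tJ} can be computed block-by-block.

M has Jordan form
J =
  [-3,  1,  0]
  [ 0, -3,  0]
  [ 0,  0, -3]
(up to reordering of blocks).

Per-block formulas:
  For a 2×2 Jordan block J_2(-3): exp(t · J_2(-3)) = e^(-3t)·(I + t·N), where N is the 2×2 nilpotent shift.
  For a 1×1 block at λ = -3: exp(t · [-3]) = [e^(-3t)].

After assembling e^{tJ} and conjugating by P, we get:

e^{tM} =
  [exp(-3*t), 3*t*exp(-3*t), -6*t*exp(-3*t)]
  [0, 2*t*exp(-3*t) + exp(-3*t), -4*t*exp(-3*t)]
  [0, t*exp(-3*t), -2*t*exp(-3*t) + exp(-3*t)]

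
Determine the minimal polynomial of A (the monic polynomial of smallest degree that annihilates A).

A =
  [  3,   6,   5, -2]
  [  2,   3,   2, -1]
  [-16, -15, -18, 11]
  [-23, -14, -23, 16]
x^4 - 4*x^3 + 16*x - 16

The characteristic polynomial is χ_A(x) = (x - 2)^3*(x + 2), so the eigenvalues are known. The minimal polynomial is
  m_A(x) = Π_λ (x − λ)^{k_λ}
where k_λ is the size of the *largest* Jordan block for λ (equivalently, the smallest k with (A − λI)^k v = 0 for every generalised eigenvector v of λ).

  λ = -2: largest Jordan block has size 1, contributing (x + 2)
  λ = 2: largest Jordan block has size 3, contributing (x − 2)^3

So m_A(x) = (x - 2)^3*(x + 2) = x^4 - 4*x^3 + 16*x - 16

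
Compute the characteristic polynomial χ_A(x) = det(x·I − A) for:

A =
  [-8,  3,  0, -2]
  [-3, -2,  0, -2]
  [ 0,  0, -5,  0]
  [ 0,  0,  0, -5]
x^4 + 20*x^3 + 150*x^2 + 500*x + 625

Expanding det(x·I − A) (e.g. by cofactor expansion or by noting that A is similar to its Jordan form J, which has the same characteristic polynomial as A) gives
  χ_A(x) = x^4 + 20*x^3 + 150*x^2 + 500*x + 625
which factors as (x + 5)^4. The eigenvalues (with algebraic multiplicities) are λ = -5 with multiplicity 4.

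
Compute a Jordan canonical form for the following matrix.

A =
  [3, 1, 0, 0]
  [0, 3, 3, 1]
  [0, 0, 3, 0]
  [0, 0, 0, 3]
J_3(3) ⊕ J_1(3)

The characteristic polynomial is
  det(x·I − A) = x^4 - 12*x^3 + 54*x^2 - 108*x + 81 = (x - 3)^4

Eigenvalues and multiplicities (the geometric multiplicity of λ is n − rank(A − λI), which equals the number of Jordan blocks for λ):
  λ = 3: algebraic multiplicity = 4, geometric multiplicity = 2

Determining the block sizes for each eigenvalue:
  λ = 3: with am = 4 and gm = 2, the partition is not yet determined (e.g. several partitions of 4 into 2 parts exist). Let N = A − (3)·I. Computing rank(N^1) = 2, rank(N^2) = 1, rank(N^3) = 0; the number of blocks of size ≥ j is rank(N^{j−1}) − rank(N^j), giving [2, 1, 1]. So we have 1 block(s) of size 3, 1 block(s) of size 1 → block sizes [3, 1]

Assembling the blocks gives a Jordan form
J =
  [3, 1, 0, 0]
  [0, 3, 1, 0]
  [0, 0, 3, 0]
  [0, 0, 0, 3]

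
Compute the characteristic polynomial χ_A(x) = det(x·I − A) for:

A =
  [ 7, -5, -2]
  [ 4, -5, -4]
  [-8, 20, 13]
x^3 - 15*x^2 + 75*x - 125

Expanding det(x·I − A) (e.g. by cofactor expansion or by noting that A is similar to its Jordan form J, which has the same characteristic polynomial as A) gives
  χ_A(x) = x^3 - 15*x^2 + 75*x - 125
which factors as (x - 5)^3. The eigenvalues (with algebraic multiplicities) are λ = 5 with multiplicity 3.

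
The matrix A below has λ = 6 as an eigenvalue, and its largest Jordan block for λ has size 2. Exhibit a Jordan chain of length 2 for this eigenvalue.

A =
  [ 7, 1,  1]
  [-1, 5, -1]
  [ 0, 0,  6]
A Jordan chain for λ = 6 of length 2:
v_1 = (1, -1, 0)ᵀ
v_2 = (1, 0, 0)ᵀ

Let N = A − (6)·I. We want v_2 with N^2 v_2 = 0 but N^1 v_2 ≠ 0; then v_{j-1} := N · v_j for j = 2, …, 2.

Pick v_2 = (1, 0, 0)ᵀ.
Then v_1 = N · v_2 = (1, -1, 0)ᵀ.

Sanity check: (A − (6)·I) v_1 = (0, 0, 0)ᵀ = 0. ✓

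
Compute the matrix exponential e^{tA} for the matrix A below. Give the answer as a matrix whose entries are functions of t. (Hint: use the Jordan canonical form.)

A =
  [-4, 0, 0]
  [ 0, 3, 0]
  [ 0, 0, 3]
e^{tA} =
  [exp(-4*t), 0, 0]
  [0, exp(3*t), 0]
  [0, 0, exp(3*t)]

Strategy: write A = P · J · P⁻¹ where J is a Jordan canonical form, so e^{tA} = P · e^{tJ} · P⁻¹, and e^{tJ} can be computed block-by-block.

A has Jordan form
J =
  [-4, 0, 0]
  [ 0, 3, 0]
  [ 0, 0, 3]
(up to reordering of blocks).

Per-block formulas:
  For a 1×1 block at λ = 3: exp(t · [3]) = [e^(3t)].
  For a 1×1 block at λ = -4: exp(t · [-4]) = [e^(-4t)].

After assembling e^{tJ} and conjugating by P, we get:

e^{tA} =
  [exp(-4*t), 0, 0]
  [0, exp(3*t), 0]
  [0, 0, exp(3*t)]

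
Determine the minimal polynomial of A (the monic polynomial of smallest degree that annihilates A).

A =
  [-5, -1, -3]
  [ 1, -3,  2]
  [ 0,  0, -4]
x^3 + 12*x^2 + 48*x + 64

The characteristic polynomial is χ_A(x) = (x + 4)^3, so the eigenvalues are known. The minimal polynomial is
  m_A(x) = Π_λ (x − λ)^{k_λ}
where k_λ is the size of the *largest* Jordan block for λ (equivalently, the smallest k with (A − λI)^k v = 0 for every generalised eigenvector v of λ).

  λ = -4: largest Jordan block has size 3, contributing (x + 4)^3

So m_A(x) = (x + 4)^3 = x^3 + 12*x^2 + 48*x + 64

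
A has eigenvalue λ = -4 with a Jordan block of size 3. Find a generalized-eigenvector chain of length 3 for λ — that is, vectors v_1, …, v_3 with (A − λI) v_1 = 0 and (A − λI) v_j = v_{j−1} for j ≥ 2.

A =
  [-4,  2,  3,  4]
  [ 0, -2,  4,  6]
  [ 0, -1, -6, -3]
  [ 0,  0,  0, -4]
A Jordan chain for λ = -4 of length 3:
v_1 = (1, 0, 0, 0)ᵀ
v_2 = (2, 2, -1, 0)ᵀ
v_3 = (0, 1, 0, 0)ᵀ

Let N = A − (-4)·I. We want v_3 with N^3 v_3 = 0 but N^2 v_3 ≠ 0; then v_{j-1} := N · v_j for j = 3, …, 2.

Pick v_3 = (0, 1, 0, 0)ᵀ.
Then v_2 = N · v_3 = (2, 2, -1, 0)ᵀ.
Then v_1 = N · v_2 = (1, 0, 0, 0)ᵀ.

Sanity check: (A − (-4)·I) v_1 = (0, 0, 0, 0)ᵀ = 0. ✓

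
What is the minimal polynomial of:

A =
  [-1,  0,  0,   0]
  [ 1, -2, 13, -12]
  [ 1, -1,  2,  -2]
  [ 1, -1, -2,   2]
x^3 - 2*x^2 - 7*x - 4

The characteristic polynomial is χ_A(x) = (x - 4)*(x + 1)^3, so the eigenvalues are known. The minimal polynomial is
  m_A(x) = Π_λ (x − λ)^{k_λ}
where k_λ is the size of the *largest* Jordan block for λ (equivalently, the smallest k with (A − λI)^k v = 0 for every generalised eigenvector v of λ).

  λ = -1: largest Jordan block has size 2, contributing (x + 1)^2
  λ = 4: largest Jordan block has size 1, contributing (x − 4)

So m_A(x) = (x - 4)*(x + 1)^2 = x^3 - 2*x^2 - 7*x - 4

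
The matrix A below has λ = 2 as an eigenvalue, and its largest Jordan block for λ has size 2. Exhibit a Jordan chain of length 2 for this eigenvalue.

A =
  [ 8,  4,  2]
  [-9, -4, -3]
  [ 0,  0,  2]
A Jordan chain for λ = 2 of length 2:
v_1 = (6, -9, 0)ᵀ
v_2 = (1, 0, 0)ᵀ

Let N = A − (2)·I. We want v_2 with N^2 v_2 = 0 but N^1 v_2 ≠ 0; then v_{j-1} := N · v_j for j = 2, …, 2.

Pick v_2 = (1, 0, 0)ᵀ.
Then v_1 = N · v_2 = (6, -9, 0)ᵀ.

Sanity check: (A − (2)·I) v_1 = (0, 0, 0)ᵀ = 0. ✓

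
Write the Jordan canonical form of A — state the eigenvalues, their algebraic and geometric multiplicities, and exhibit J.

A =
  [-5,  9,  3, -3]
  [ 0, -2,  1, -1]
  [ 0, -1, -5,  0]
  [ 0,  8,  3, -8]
J_3(-5) ⊕ J_1(-5)

The characteristic polynomial is
  det(x·I − A) = x^4 + 20*x^3 + 150*x^2 + 500*x + 625 = (x + 5)^4

Eigenvalues and multiplicities (the geometric multiplicity of λ is n − rank(A − λI), which equals the number of Jordan blocks for λ):
  λ = -5: algebraic multiplicity = 4, geometric multiplicity = 2

Determining the block sizes for each eigenvalue:
  λ = -5: with am = 4 and gm = 2, the partition is not yet determined (e.g. several partitions of 4 into 2 parts exist). Let N = A − (-5)·I. Computing rank(N^1) = 2, rank(N^2) = 1, rank(N^3) = 0; the number of blocks of size ≥ j is rank(N^{j−1}) − rank(N^j), giving [2, 1, 1]. So we have 1 block(s) of size 3, 1 block(s) of size 1 → block sizes [3, 1]

Assembling the blocks gives a Jordan form
J =
  [-5,  1,  0,  0]
  [ 0, -5,  1,  0]
  [ 0,  0, -5,  0]
  [ 0,  0,  0, -5]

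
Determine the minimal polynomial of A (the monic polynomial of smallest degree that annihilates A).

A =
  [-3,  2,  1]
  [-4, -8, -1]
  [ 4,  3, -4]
x^3 + 15*x^2 + 75*x + 125

The characteristic polynomial is χ_A(x) = (x + 5)^3, so the eigenvalues are known. The minimal polynomial is
  m_A(x) = Π_λ (x − λ)^{k_λ}
where k_λ is the size of the *largest* Jordan block for λ (equivalently, the smallest k with (A − λI)^k v = 0 for every generalised eigenvector v of λ).

  λ = -5: largest Jordan block has size 3, contributing (x + 5)^3

So m_A(x) = (x + 5)^3 = x^3 + 15*x^2 + 75*x + 125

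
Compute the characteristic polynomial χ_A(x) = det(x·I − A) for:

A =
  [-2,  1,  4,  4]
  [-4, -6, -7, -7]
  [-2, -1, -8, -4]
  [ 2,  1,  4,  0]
x^4 + 16*x^3 + 96*x^2 + 256*x + 256

Expanding det(x·I − A) (e.g. by cofactor expansion or by noting that A is similar to its Jordan form J, which has the same characteristic polynomial as A) gives
  χ_A(x) = x^4 + 16*x^3 + 96*x^2 + 256*x + 256
which factors as (x + 4)^4. The eigenvalues (with algebraic multiplicities) are λ = -4 with multiplicity 4.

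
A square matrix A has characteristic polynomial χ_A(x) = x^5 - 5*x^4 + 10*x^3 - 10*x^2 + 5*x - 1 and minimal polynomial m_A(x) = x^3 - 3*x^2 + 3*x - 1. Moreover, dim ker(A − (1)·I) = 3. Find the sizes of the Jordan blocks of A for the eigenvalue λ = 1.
Block sizes for λ = 1: [3, 1, 1]

Step 1 — from the characteristic polynomial, algebraic multiplicity of λ = 1 is 5. From dim ker(A − (1)·I) = 3, there are exactly 3 Jordan blocks for λ = 1.
Step 2 — from the minimal polynomial, the factor (x − 1)^3 tells us the largest block for λ = 1 has size 3.
Step 3 — with total size 5, 3 blocks, and largest block 3, the block sizes (in nonincreasing order) are [3, 1, 1].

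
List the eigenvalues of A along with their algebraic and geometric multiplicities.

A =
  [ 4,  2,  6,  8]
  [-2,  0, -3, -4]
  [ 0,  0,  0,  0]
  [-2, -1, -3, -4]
λ = 0: alg = 4, geom = 2

Step 1 — factor the characteristic polynomial to read off the algebraic multiplicities:
  χ_A(x) = x^4

Step 2 — compute geometric multiplicities via the rank-nullity identity g(λ) = n − rank(A − λI):
  rank(A − (0)·I) = 2, so dim ker(A − (0)·I) = n − 2 = 2

Summary:
  λ = 0: algebraic multiplicity = 4, geometric multiplicity = 2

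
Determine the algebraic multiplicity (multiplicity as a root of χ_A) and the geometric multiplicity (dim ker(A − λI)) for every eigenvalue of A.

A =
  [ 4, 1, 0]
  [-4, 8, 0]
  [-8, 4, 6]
λ = 6: alg = 3, geom = 2

Step 1 — factor the characteristic polynomial to read off the algebraic multiplicities:
  χ_A(x) = (x - 6)^3

Step 2 — compute geometric multiplicities via the rank-nullity identity g(λ) = n − rank(A − λI):
  rank(A − (6)·I) = 1, so dim ker(A − (6)·I) = n − 1 = 2

Summary:
  λ = 6: algebraic multiplicity = 3, geometric multiplicity = 2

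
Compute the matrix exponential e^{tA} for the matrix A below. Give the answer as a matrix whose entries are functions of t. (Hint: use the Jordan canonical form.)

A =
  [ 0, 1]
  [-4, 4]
e^{tA} =
  [-2*t*exp(2*t) + exp(2*t), t*exp(2*t)]
  [-4*t*exp(2*t), 2*t*exp(2*t) + exp(2*t)]

Strategy: write A = P · J · P⁻¹ where J is a Jordan canonical form, so e^{tA} = P · e^{tJ} · P⁻¹, and e^{tJ} can be computed block-by-block.

A has Jordan form
J =
  [2, 1]
  [0, 2]
(up to reordering of blocks).

Per-block formulas:
  For a 2×2 Jordan block J_2(2): exp(t · J_2(2)) = e^(2t)·(I + t·N), where N is the 2×2 nilpotent shift.

After assembling e^{tJ} and conjugating by P, we get:

e^{tA} =
  [-2*t*exp(2*t) + exp(2*t), t*exp(2*t)]
  [-4*t*exp(2*t), 2*t*exp(2*t) + exp(2*t)]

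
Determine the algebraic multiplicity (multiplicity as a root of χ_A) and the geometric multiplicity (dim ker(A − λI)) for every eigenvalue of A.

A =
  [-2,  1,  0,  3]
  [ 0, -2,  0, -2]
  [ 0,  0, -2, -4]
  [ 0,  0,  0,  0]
λ = -2: alg = 3, geom = 2; λ = 0: alg = 1, geom = 1

Step 1 — factor the characteristic polynomial to read off the algebraic multiplicities:
  χ_A(x) = x*(x + 2)^3

Step 2 — compute geometric multiplicities via the rank-nullity identity g(λ) = n − rank(A − λI):
  rank(A − (-2)·I) = 2, so dim ker(A − (-2)·I) = n − 2 = 2
  rank(A − (0)·I) = 3, so dim ker(A − (0)·I) = n − 3 = 1

Summary:
  λ = -2: algebraic multiplicity = 3, geometric multiplicity = 2
  λ = 0: algebraic multiplicity = 1, geometric multiplicity = 1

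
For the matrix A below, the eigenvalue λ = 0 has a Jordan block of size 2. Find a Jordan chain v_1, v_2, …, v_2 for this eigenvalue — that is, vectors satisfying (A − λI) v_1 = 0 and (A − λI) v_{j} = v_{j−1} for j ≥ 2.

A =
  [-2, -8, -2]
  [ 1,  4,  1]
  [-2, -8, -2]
A Jordan chain for λ = 0 of length 2:
v_1 = (-2, 1, -2)ᵀ
v_2 = (1, 0, 0)ᵀ

Let N = A − (0)·I. We want v_2 with N^2 v_2 = 0 but N^1 v_2 ≠ 0; then v_{j-1} := N · v_j for j = 2, …, 2.

Pick v_2 = (1, 0, 0)ᵀ.
Then v_1 = N · v_2 = (-2, 1, -2)ᵀ.

Sanity check: (A − (0)·I) v_1 = (0, 0, 0)ᵀ = 0. ✓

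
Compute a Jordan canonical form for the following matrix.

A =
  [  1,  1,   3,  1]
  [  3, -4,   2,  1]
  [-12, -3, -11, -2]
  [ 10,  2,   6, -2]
J_3(-4) ⊕ J_1(-4)

The characteristic polynomial is
  det(x·I − A) = x^4 + 16*x^3 + 96*x^2 + 256*x + 256 = (x + 4)^4

Eigenvalues and multiplicities (the geometric multiplicity of λ is n − rank(A − λI), which equals the number of Jordan blocks for λ):
  λ = -4: algebraic multiplicity = 4, geometric multiplicity = 2

Determining the block sizes for each eigenvalue:
  λ = -4: with am = 4 and gm = 2, the partition is not yet determined (e.g. several partitions of 4 into 2 parts exist). Let N = A − (-4)·I. Computing rank(N^1) = 2, rank(N^2) = 1, rank(N^3) = 0; the number of blocks of size ≥ j is rank(N^{j−1}) − rank(N^j), giving [2, 1, 1]. So we have 1 block(s) of size 3, 1 block(s) of size 1 → block sizes [3, 1]

Assembling the blocks gives a Jordan form
J =
  [-4,  1,  0,  0]
  [ 0, -4,  1,  0]
  [ 0,  0, -4,  0]
  [ 0,  0,  0, -4]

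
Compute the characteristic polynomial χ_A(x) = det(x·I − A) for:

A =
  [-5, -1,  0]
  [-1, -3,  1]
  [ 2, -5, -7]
x^3 + 15*x^2 + 75*x + 125

Expanding det(x·I − A) (e.g. by cofactor expansion or by noting that A is similar to its Jordan form J, which has the same characteristic polynomial as A) gives
  χ_A(x) = x^3 + 15*x^2 + 75*x + 125
which factors as (x + 5)^3. The eigenvalues (with algebraic multiplicities) are λ = -5 with multiplicity 3.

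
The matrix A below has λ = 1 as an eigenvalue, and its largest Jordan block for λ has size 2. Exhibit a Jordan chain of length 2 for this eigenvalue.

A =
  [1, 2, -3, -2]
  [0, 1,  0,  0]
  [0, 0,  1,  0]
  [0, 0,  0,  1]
A Jordan chain for λ = 1 of length 2:
v_1 = (2, 0, 0, 0)ᵀ
v_2 = (0, 1, 0, 0)ᵀ

Let N = A − (1)·I. We want v_2 with N^2 v_2 = 0 but N^1 v_2 ≠ 0; then v_{j-1} := N · v_j for j = 2, …, 2.

Pick v_2 = (0, 1, 0, 0)ᵀ.
Then v_1 = N · v_2 = (2, 0, 0, 0)ᵀ.

Sanity check: (A − (1)·I) v_1 = (0, 0, 0, 0)ᵀ = 0. ✓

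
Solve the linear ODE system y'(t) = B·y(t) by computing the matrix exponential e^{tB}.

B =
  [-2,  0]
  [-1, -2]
e^{tB} =
  [exp(-2*t), 0]
  [-t*exp(-2*t), exp(-2*t)]

Strategy: write B = P · J · P⁻¹ where J is a Jordan canonical form, so e^{tB} = P · e^{tJ} · P⁻¹, and e^{tJ} can be computed block-by-block.

B has Jordan form
J =
  [-2,  1]
  [ 0, -2]
(up to reordering of blocks).

Per-block formulas:
  For a 2×2 Jordan block J_2(-2): exp(t · J_2(-2)) = e^(-2t)·(I + t·N), where N is the 2×2 nilpotent shift.

After assembling e^{tJ} and conjugating by P, we get:

e^{tB} =
  [exp(-2*t), 0]
  [-t*exp(-2*t), exp(-2*t)]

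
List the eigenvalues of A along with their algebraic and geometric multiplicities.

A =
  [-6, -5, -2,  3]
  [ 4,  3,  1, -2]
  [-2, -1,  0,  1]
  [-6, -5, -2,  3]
λ = 0: alg = 4, geom = 2

Step 1 — factor the characteristic polynomial to read off the algebraic multiplicities:
  χ_A(x) = x^4

Step 2 — compute geometric multiplicities via the rank-nullity identity g(λ) = n − rank(A − λI):
  rank(A − (0)·I) = 2, so dim ker(A − (0)·I) = n − 2 = 2

Summary:
  λ = 0: algebraic multiplicity = 4, geometric multiplicity = 2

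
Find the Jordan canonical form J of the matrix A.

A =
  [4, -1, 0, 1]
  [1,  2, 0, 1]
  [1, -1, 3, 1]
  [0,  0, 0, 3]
J_2(3) ⊕ J_1(3) ⊕ J_1(3)

The characteristic polynomial is
  det(x·I − A) = x^4 - 12*x^3 + 54*x^2 - 108*x + 81 = (x - 3)^4

Eigenvalues and multiplicities (the geometric multiplicity of λ is n − rank(A − λI), which equals the number of Jordan blocks for λ):
  λ = 3: algebraic multiplicity = 4, geometric multiplicity = 3

Determining the block sizes for each eigenvalue:
  λ = 3: 3 blocks summing to 4 forces exactly one block of size 2 and the rest size 1 → block sizes [2, 1, 1]

Assembling the blocks gives a Jordan form
J =
  [3, 1, 0, 0]
  [0, 3, 0, 0]
  [0, 0, 3, 0]
  [0, 0, 0, 3]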